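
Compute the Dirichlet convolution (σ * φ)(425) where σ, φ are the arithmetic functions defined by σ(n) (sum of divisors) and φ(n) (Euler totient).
(σ * φ)(425) = 2550

Divisors of 425: [1, 5, 17, 25, 85, 425]. For each d | 425:
  d = 1: σ(1) · φ(425/1) = 1 · 320 = 320
  d = 5: σ(5) · φ(425/5) = 6 · 64 = 384
  d = 17: σ(17) · φ(425/17) = 18 · 20 = 360
  d = 25: σ(25) · φ(425/25) = 31 · 16 = 496
  d = 85: σ(85) · φ(425/85) = 108 · 4 = 432
  d = 425: σ(425) · φ(425/425) = 558 · 1 = 558
Summing: (σ * φ)(425) = 320 + 384 + 360 + 496 + 432 + 558 = 2550.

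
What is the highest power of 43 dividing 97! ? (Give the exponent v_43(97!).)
v_43(97!) = 2

Legendre's formula: v_p(n!) = Σ_{k ≥ 1} ⌊n / p^k⌋. For p = 43, n = 97, the terms are:
  ⌊97/43^1⌋ = ⌊97/43⌋ = 2
(the next term ⌊97/43^2⌋ = 0, terminating the sum). Summing: v_43(97!) = 2 = 2.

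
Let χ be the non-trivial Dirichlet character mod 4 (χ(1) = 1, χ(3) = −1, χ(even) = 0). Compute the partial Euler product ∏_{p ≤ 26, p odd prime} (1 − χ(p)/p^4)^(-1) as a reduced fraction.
∏ = 2907090265708363109850475/2939590979896221115088896

The odd primes p ≤ 26 are [3, 5, 7, 11, 13, 17, 19, 23]. For each, χ(p) = 1 if p ≡ 1 mod 4, χ(p) = −1 if p ≡ 3 mod 4. Taking (1 − χ(p)/p^4)^(-1) = p^4/(p^4 − χ(p)): (1 − (-1)/3^4)^(-1) · (1 − (1)/5^4)^(-1) · (1 − (-1)/7^4)^(-1) · (1 − (-1)/11^4)^(-1) · (1 − (1)/13^4)^(-1) · (1 − (1)/17^4)^(-1) · (1 − (-1)/19^4)^(-1) · (1 − (-1)/23^4)^(-1) = 2907090265708363109850475/2939590979896221115088896.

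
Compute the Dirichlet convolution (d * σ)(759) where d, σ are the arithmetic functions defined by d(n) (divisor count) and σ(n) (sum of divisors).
(d * σ)(759) = 2184

Divisors of 759: [1, 3, 11, 23, 33, 69, 253, 759]. For each d | 759:
  d = 1: d(1) · σ(759/1) = 1 · 1152 = 1152
  d = 3: d(3) · σ(759/3) = 2 · 288 = 576
  d = 11: d(11) · σ(759/11) = 2 · 96 = 192
  d = 23: d(23) · σ(759/23) = 2 · 48 = 96
  d = 33: d(33) · σ(759/33) = 4 · 24 = 96
  d = 69: d(69) · σ(759/69) = 4 · 12 = 48
  d = 253: d(253) · σ(759/253) = 4 · 4 = 16
  d = 759: d(759) · σ(759/759) = 8 · 1 = 8
Summing: (d * σ)(759) = 1152 + 576 + 192 + 96 + 96 + 48 + 16 + 8 = 2184.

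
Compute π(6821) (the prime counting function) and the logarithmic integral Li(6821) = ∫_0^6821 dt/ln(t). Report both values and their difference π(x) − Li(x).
π(6821) = 876;  Li(6821) ≈ 894.08;  π(x) − Li(x) ≈ -18.08.

Direct count of primes ≤ 6821 gives π(6821) = 876. Numerical evaluation of the logarithmic integral gives Li(6821) ≈ 894.08. The difference π(x) − Li(x) ≈ -18.08 is typically negative for small/moderate x (Li(x) overestimates), though Littlewood's theorem shows this sign changes infinitely often.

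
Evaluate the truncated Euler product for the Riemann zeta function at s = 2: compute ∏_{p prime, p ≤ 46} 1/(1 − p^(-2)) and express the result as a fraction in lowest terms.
∏ = 1688189817927745147112851/1030750286035260801024000

The primes p ≤ 46 are [2, 3, 5, 7, 11, 13, 17, 19, 23, 29, 31, 37, 41, 43]. For each prime, (1 − 1/p^2)^(-1) = p^2 / (p^2 − 1). The product is (1 − 1/2^2)^(-1), (1 − 1/3^2)^(-1), (1 − 1/5^2)^(-1), (1 − 1/7^2)^(-1), (1 − 1/11^2)^(-1), (1 − 1/13^2)^(-1), (1 − 1/17^2)^(-1), (1 − 1/19^2)^(-1), (1 − 1/23^2)^(-1), (1 − 1/29^2)^(-1), (1 − 1/31^2)^(-1), (1 − 1/37^2)^(-1), (1 − 1/41^2)^(-1), (1 − 1/43^2)^(-1) = ∏ p^2 / (p^2 − 1) = 1688189817927745147112851/1030750286035260801024000.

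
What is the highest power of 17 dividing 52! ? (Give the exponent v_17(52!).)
v_17(52!) = 3

Legendre's formula: v_p(n!) = Σ_{k ≥ 1} ⌊n / p^k⌋. For p = 17, n = 52, the terms are:
  ⌊52/17^1⌋ = ⌊52/17⌋ = 3
(the next term ⌊52/17^2⌋ = 0, terminating the sum). Summing: v_17(52!) = 3 = 3.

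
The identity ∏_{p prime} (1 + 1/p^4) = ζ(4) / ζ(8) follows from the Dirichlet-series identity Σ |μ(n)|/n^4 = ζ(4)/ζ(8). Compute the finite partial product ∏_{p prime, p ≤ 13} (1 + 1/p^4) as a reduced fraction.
∏ = 54787204936389122/50827803952550625

The primes p ≤ 13 are [2, 3, 5, 7, 11, 13]. For each, (1 + 1/p^4) = (p^4 + 1)/p^4. Multiplying these fractions over p ∈ [2, 3, 5, 7, 11, 13] gives 54787204936389122/50827803952550625. (In the limit P → ∞ this tends to ζ(4)/ζ(8).)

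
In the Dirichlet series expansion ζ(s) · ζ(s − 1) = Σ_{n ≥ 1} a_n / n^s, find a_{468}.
σ(468) = 1274

In the product (Σ m^0/m^s)(Σ k / k^s) = Σ (Σ_{d | n} d) / n^s, the coefficient of 1/n^s is σ(n) = Σ_{d | n} d. For n = 468, divisors are [1, 2, 3, 4, 6, 9, 12, 13, 18, 26, 36, 39, 52, 78, 117, 156, 234, 468]; summing: σ(468) = 1274.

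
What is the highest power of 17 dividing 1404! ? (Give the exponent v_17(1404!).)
v_17(1404!) = 86

Legendre's formula: v_p(n!) = Σ_{k ≥ 1} ⌊n / p^k⌋. For p = 17, n = 1404, the terms are:
  ⌊1404/17^1⌋ = ⌊1404/17⌋ = 82
  ⌊1404/17^2⌋ = ⌊1404/289⌋ = 4
(the next term ⌊1404/17^3⌋ = 0, terminating the sum). Summing: v_17(1404!) = 82 + 4 = 86.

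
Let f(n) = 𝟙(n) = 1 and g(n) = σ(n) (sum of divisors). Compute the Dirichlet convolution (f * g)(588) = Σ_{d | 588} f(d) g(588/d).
(𝟙 * σ)(588) = 3630

Divisors of 588: [1, 2, 3, 4, 6, 7, 12, 14, 21, 28, 42, 49, 84, 98, 147, 196, 294, 588]. For each d | 588:
  d = 1: 𝟙(1) · σ(588/1) = 1 · 1596 = 1596
  d = 2: 𝟙(2) · σ(588/2) = 1 · 684 = 684
  d = 3: 𝟙(3) · σ(588/3) = 1 · 399 = 399
  d = 4: 𝟙(4) · σ(588/4) = 1 · 228 = 228
  d = 6: 𝟙(6) · σ(588/6) = 1 · 171 = 171
  d = 7: 𝟙(7) · σ(588/7) = 1 · 224 = 224
  d = 12: 𝟙(12) · σ(588/12) = 1 · 57 = 57
  d = 14: 𝟙(14) · σ(588/14) = 1 · 96 = 96
  d = 21: 𝟙(21) · σ(588/21) = 1 · 56 = 56
  d = 28: 𝟙(28) · σ(588/28) = 1 · 32 = 32
  d = 42: 𝟙(42) · σ(588/42) = 1 · 24 = 24
  d = 49: 𝟙(49) · σ(588/49) = 1 · 28 = 28
  d = 84: 𝟙(84) · σ(588/84) = 1 · 8 = 8
  d = 98: 𝟙(98) · σ(588/98) = 1 · 12 = 12
  d = 147: 𝟙(147) · σ(588/147) = 1 · 7 = 7
  d = 196: 𝟙(196) · σ(588/196) = 1 · 4 = 4
  d = 294: 𝟙(294) · σ(588/294) = 1 · 3 = 3
  d = 588: 𝟙(588) · σ(588/588) = 1 · 1 = 1
Summing: (𝟙 * σ)(588) = 1596 + 684 + 399 + 228 + 171 + 224 + 57 + 96 + 56 + 32 + 24 + 28 + 8 + 12 + 7 + 4 + 3 + 1 = 3630.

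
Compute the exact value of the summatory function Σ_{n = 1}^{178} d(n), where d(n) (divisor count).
Σ_{n ≤ 178} d(n) = 951

Compute d(n) for each 1 ≤ n ≤ 178: d(1) = 1, d(2) = 2, d(3) = 2, d(4) = 3, d(5) = 2, d(6) = 4, d(7) = 2, d(8) = 4, d(9) = 3, d(10) = 4, d(11) = 2, d(12) = 6, d(13) = 2, d(14) = 4, d(15) = 4, d(16) = 5, d(17) = 2, d(18) = 6, d(19) = 2, d(20) = 6, d(21) = 4, d(22) = 4, d(23) = 2, d(24) = 8, d(25) = 3, d(26) = 4, d(27) = 4, d(28) = 6, d(29) = 2, d(30) = 8, d(31) = 2, d(32) = 6, d(33) = 4, d(34) = 4, d(35) = 4, d(36) = 9, d(37) = 2, d(38) = 4, d(39) = 4, d(40) = 8, d(41) = 2, d(42) = 8, d(43) = 2, d(44) = 6, d(45) = 6, d(46) = 4, d(47) = 2, d(48) = 10, d(49) = 3, d(50) = 6, d(51) = 4, d(52) = 6, d(53) = 2, d(54) = 8, d(55) = 4, d(56) = 8, d(57) = 4, d(58) = 4, d(59) = 2, d(60) = 12, d(61) = 2, d(62) = 4, d(63) = 6, d(64) = 7, d(65) = 4, d(66) = 8, d(67) = 2, d(68) = 6, d(69) = 4, d(70) = 8, d(71) = 2, d(72) = 12, d(73) = 2, d(74) = 4, d(75) = 6, d(76) = 6, d(77) = 4, d(78) = 8, d(79) = 2, d(80) = 10, d(81) = 5, d(82) = 4, d(83) = 2, d(84) = 12, d(85) = 4, d(86) = 4, d(87) = 4, d(88) = 8, d(89) = 2, d(90) = 12, d(91) = 4, d(92) = 6, d(93) = 4, d(94) = 4, d(95) = 4, d(96) = 12, d(97) = 2, d(98) = 6, d(99) = 6, d(100) = 9, d(101) = 2, d(102) = 8, d(103) = 2, d(104) = 8, d(105) = 8, d(106) = 4, d(107) = 2, d(108) = 12, d(109) = 2, d(110) = 8, d(111) = 4, d(112) = 10, d(113) = 2, d(114) = 8, d(115) = 4, d(116) = 6, d(117) = 6, d(118) = 4, d(119) = 4, d(120) = 16, d(121) = 3, d(122) = 4, d(123) = 4, d(124) = 6, d(125) = 4, d(126) = 12, d(127) = 2, d(128) = 8, d(129) = 4, d(130) = 8, d(131) = 2, d(132) = 12, d(133) = 4, d(134) = 4, d(135) = 8, d(136) = 8, d(137) = 2, d(138) = 8, d(139) = 2, d(140) = 12, d(141) = 4, d(142) = 4, d(143) = 4, d(144) = 15, d(145) = 4, d(146) = 4, d(147) = 6, d(148) = 6, d(149) = 2, d(150) = 12, d(151) = 2, d(152) = 8, d(153) = 6, d(154) = 8, d(155) = 4, d(156) = 12, d(157) = 2, d(158) = 4, d(159) = 4, d(160) = 12, d(161) = 4, d(162) = 10, d(163) = 2, d(164) = 6, d(165) = 8, d(166) = 4, d(167) = 2, d(168) = 16, d(169) = 3, d(170) = 8, d(171) = 6, d(172) = 6, d(173) = 2, d(174) = 8, d(175) = 6, d(176) = 10, d(177) = 4, d(178) = 4. Summing all 178 values: 951. (Dirichlet's divisor formula: Σ_{n ≤ x} d(n) = x ln(x) + (2γ − 1) x + O(√x). For x = 178, the asymptotic estimate is ≈ 949.85.)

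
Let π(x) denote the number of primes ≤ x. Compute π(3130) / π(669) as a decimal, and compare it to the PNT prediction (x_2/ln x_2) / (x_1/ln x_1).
π(3130)/π(669) = 445/121 ≈ 3.6777;  PNT prediction ≈ 3.7817.

π(669) = 121 and π(3130) = 445, so π(3130)/π(669) ≈ 3.6777. The PNT-predicted ratio is (3130/ln(3130)) / (669/ln(669)) ≈ 3.7817. The two agree to within a few percent, as expected.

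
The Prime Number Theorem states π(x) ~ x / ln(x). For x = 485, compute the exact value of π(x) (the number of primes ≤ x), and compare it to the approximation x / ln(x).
π(485) = 92;  x/ln(x) ≈ 78.43;  relative error ≈ 14.75%.

Directly count primes up to 485: π(485) = 92. The PNT approximation gives 485/ln(485) ≈ 485/6.18415 ≈ 78.43. Relative error (π(x) − x/ln(x)) / π(x) ≈ 14.75%; the approximation is known to undercount slightly (Li(x) is a better estimate).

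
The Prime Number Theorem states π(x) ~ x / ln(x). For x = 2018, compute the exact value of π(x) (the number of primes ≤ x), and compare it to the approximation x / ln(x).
π(2018) = 306;  x/ln(x) ≈ 265.18;  relative error ≈ 13.34%.

Directly count primes up to 2018: π(2018) = 306. The PNT approximation gives 2018/ln(2018) ≈ 2018/7.60986 ≈ 265.18. Relative error (π(x) − x/ln(x)) / π(x) ≈ 13.34%; the approximation is known to undercount slightly (Li(x) is a better estimate).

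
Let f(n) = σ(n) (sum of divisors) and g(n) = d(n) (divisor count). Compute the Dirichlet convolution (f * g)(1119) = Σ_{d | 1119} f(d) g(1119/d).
(σ * d)(1119) = 2256

Divisors of 1119: [1, 3, 373, 1119]. For each d | 1119:
  d = 1: σ(1) · d(1119/1) = 1 · 4 = 4
  d = 3: σ(3) · d(1119/3) = 4 · 2 = 8
  d = 373: σ(373) · d(1119/373) = 374 · 2 = 748
  d = 1119: σ(1119) · d(1119/1119) = 1496 · 1 = 1496
Summing: (σ * d)(1119) = 4 + 8 + 748 + 1496 = 2256.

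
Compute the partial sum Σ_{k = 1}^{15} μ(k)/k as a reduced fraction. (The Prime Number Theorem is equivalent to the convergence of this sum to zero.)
Σ μ(k)/k = 304/5005

Values of μ(k) for 1 ≤ k ≤ 15: μ(1) = 1, μ(2) = -1, μ(3) = -1, μ(5) = -1, μ(6) = 1, μ(7) = -1, μ(10) = 1, μ(11) = -1, μ(13) = -1, μ(14) = 1, μ(15) = 1, with μ = 0 on non-squarefree integers. Summing μ(k)/k for k where μ(k) ≠ 0 gives 304/5005 ≈ 0.0607. (PNT ⟺ this sum → 0 as n → ∞.)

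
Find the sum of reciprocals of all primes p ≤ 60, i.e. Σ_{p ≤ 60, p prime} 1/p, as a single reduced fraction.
Σ 1/p = 3263815694539731437539/1922760350154212639070

π(60) = 17, so the primes ≤ 60 are [2, 3, 5, 7, 11, 13, 17, 19, 23, 29, 31, 37, 41, 43, 47, 53, 59]. Summing 1/p over these primes: 3263815694539731437539/1922760350154212639070 ≈ 1.6975. Mertens estimate ln ln(60) + 0.2615 ≈ 1.6711.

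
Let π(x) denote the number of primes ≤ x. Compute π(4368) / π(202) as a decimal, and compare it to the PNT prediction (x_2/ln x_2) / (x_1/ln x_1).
π(4368)/π(202) = 596/46 ≈ 12.9565;  PNT prediction ≈ 13.6941.

π(202) = 46 and π(4368) = 596, so π(4368)/π(202) ≈ 12.9565. The PNT-predicted ratio is (4368/ln(4368)) / (202/ln(202)) ≈ 13.6941. The two agree to within a few percent, as expected.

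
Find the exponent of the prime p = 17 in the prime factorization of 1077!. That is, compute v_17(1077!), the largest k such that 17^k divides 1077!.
v_17(1077!) = 66

Legendre's formula: v_p(n!) = Σ_{k ≥ 1} ⌊n / p^k⌋. For p = 17, n = 1077, the terms are:
  ⌊1077/17^1⌋ = ⌊1077/17⌋ = 63
  ⌊1077/17^2⌋ = ⌊1077/289⌋ = 3
(the next term ⌊1077/17^3⌋ = 0, terminating the sum). Summing: v_17(1077!) = 63 + 3 = 66.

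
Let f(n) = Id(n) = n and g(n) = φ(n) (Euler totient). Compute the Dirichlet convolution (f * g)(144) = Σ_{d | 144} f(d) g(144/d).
(Id * φ)(144) = 1008

Divisors of 144: [1, 2, 3, 4, 6, 8, 9, 12, 16, 18, 24, 36, 48, 72, 144]. For each d | 144:
  d = 1: Id(1) · φ(144/1) = 1 · 48 = 48
  d = 2: Id(2) · φ(144/2) = 2 · 24 = 48
  d = 3: Id(3) · φ(144/3) = 3 · 16 = 48
  d = 4: Id(4) · φ(144/4) = 4 · 12 = 48
  d = 6: Id(6) · φ(144/6) = 6 · 8 = 48
  d = 8: Id(8) · φ(144/8) = 8 · 6 = 48
  d = 9: Id(9) · φ(144/9) = 9 · 8 = 72
  d = 12: Id(12) · φ(144/12) = 12 · 4 = 48
  d = 16: Id(16) · φ(144/16) = 16 · 6 = 96
  d = 18: Id(18) · φ(144/18) = 18 · 4 = 72
  d = 24: Id(24) · φ(144/24) = 24 · 2 = 48
  d = 36: Id(36) · φ(144/36) = 36 · 2 = 72
  d = 48: Id(48) · φ(144/48) = 48 · 2 = 96
  d = 72: Id(72) · φ(144/72) = 72 · 1 = 72
  d = 144: Id(144) · φ(144/144) = 144 · 1 = 144
Summing: (Id * φ)(144) = 48 + 48 + 48 + 48 + 48 + 48 + 72 + 48 + 96 + 72 + 48 + 72 + 96 + 72 + 144 = 1008.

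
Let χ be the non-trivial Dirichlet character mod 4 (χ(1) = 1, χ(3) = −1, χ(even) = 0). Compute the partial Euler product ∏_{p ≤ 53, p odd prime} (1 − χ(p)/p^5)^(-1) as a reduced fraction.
∏ = 241552412610573346540717288090615330738043013683948985221451329316738054554305/242484077809603940117660402752750309983134701869309180441833184178683110227968

The odd primes p ≤ 53 are [3, 5, 7, 11, 13, 17, 19, 23, 29, 31, 37, 41, 43, 47, 53]. For each, χ(p) = 1 if p ≡ 1 mod 4, χ(p) = −1 if p ≡ 3 mod 4. Taking (1 − χ(p)/p^5)^(-1) = p^5/(p^5 − χ(p)): (1 − (-1)/3^5)^(-1) · (1 − (1)/5^5)^(-1) · (1 − (-1)/7^5)^(-1) · (1 − (-1)/11^5)^(-1) · (1 − (1)/13^5)^(-1) · (1 − (1)/17^5)^(-1) · (1 − (-1)/19^5)^(-1) · (1 − (-1)/23^5)^(-1) · (1 − (1)/29^5)^(-1) · (1 − (-1)/31^5)^(-1) · (1 − (1)/37^5)^(-1) · (1 − (1)/41^5)^(-1) · (1 − (-1)/43^5)^(-1) · (1 − (-1)/47^5)^(-1) · (1 − (1)/53^5)^(-1) = 241552412610573346540717288090615330738043013683948985221451329316738054554305/242484077809603940117660402752750309983134701869309180441833184178683110227968.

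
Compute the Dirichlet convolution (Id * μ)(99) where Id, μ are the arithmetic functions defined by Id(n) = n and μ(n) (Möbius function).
(Id * μ)(99) = 60

Divisors of 99: [1, 3, 9, 11, 33, 99]. For each d | 99:
  d = 1: Id(1) · μ(99/1) = 1 · 0 = 0
  d = 3: Id(3) · μ(99/3) = 3 · 1 = 3
  d = 9: Id(9) · μ(99/9) = 9 · -1 = -9
  d = 11: Id(11) · μ(99/11) = 11 · 0 = 0
  d = 33: Id(33) · μ(99/33) = 33 · -1 = -33
  d = 99: Id(99) · μ(99/99) = 99 · 1 = 99
Summing: (Id * μ)(99) = 0 + 3 + -9 + 0 + -33 + 99 = 60.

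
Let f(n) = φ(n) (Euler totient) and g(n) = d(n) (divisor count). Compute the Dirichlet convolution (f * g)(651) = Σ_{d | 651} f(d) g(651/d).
(φ * d)(651) = 1024

Divisors of 651: [1, 3, 7, 21, 31, 93, 217, 651]. For each d | 651:
  d = 1: φ(1) · d(651/1) = 1 · 8 = 8
  d = 3: φ(3) · d(651/3) = 2 · 4 = 8
  d = 7: φ(7) · d(651/7) = 6 · 4 = 24
  d = 21: φ(21) · d(651/21) = 12 · 2 = 24
  d = 31: φ(31) · d(651/31) = 30 · 4 = 120
  d = 93: φ(93) · d(651/93) = 60 · 2 = 120
  d = 217: φ(217) · d(651/217) = 180 · 2 = 360
  d = 651: φ(651) · d(651/651) = 360 · 1 = 360
Summing: (φ * d)(651) = 8 + 8 + 24 + 24 + 120 + 120 + 360 + 360 = 1024.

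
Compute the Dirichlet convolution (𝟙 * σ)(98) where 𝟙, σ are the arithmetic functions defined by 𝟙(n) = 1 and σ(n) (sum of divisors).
(𝟙 * σ)(98) = 264

Divisors of 98: [1, 2, 7, 14, 49, 98]. For each d | 98:
  d = 1: 𝟙(1) · σ(98/1) = 1 · 171 = 171
  d = 2: 𝟙(2) · σ(98/2) = 1 · 57 = 57
  d = 7: 𝟙(7) · σ(98/7) = 1 · 24 = 24
  d = 14: 𝟙(14) · σ(98/14) = 1 · 8 = 8
  d = 49: 𝟙(49) · σ(98/49) = 1 · 3 = 3
  d = 98: 𝟙(98) · σ(98/98) = 1 · 1 = 1
Summing: (𝟙 * σ)(98) = 171 + 57 + 24 + 8 + 3 + 1 = 264.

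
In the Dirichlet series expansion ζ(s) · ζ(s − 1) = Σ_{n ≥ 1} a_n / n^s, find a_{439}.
σ(439) = 440

In the product (Σ m^0/m^s)(Σ k / k^s) = Σ (Σ_{d | n} d) / n^s, the coefficient of 1/n^s is σ(n) = Σ_{d | n} d. For n = 439, divisors are [1, 439]; summing: σ(439) = 440.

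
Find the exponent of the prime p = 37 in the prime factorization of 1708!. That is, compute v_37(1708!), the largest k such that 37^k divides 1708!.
v_37(1708!) = 47

Legendre's formula: v_p(n!) = Σ_{k ≥ 1} ⌊n / p^k⌋. For p = 37, n = 1708, the terms are:
  ⌊1708/37^1⌋ = ⌊1708/37⌋ = 46
  ⌊1708/37^2⌋ = ⌊1708/1369⌋ = 1
(the next term ⌊1708/37^3⌋ = 0, terminating the sum). Summing: v_37(1708!) = 46 + 1 = 47.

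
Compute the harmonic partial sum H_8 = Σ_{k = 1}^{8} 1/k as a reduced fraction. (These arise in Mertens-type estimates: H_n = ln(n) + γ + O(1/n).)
H_8 = 761/280

Direct summation: H_8 = 1 + 1/2 + ... + 1/8. The least common denominator is lcm(1, ..., 8) = 840; over this denominator the numerator is 840 + 420 + 280 + 210 + 168 + 140 + 120 + 105 = 2283, so H_8 = 2283/840; reducing by gcd(2283, 840) = 3 gives 761/280 ≈ 2.71786. (The PNT-adjacent estimate ln(8) + γ ≈ 2.65666 matches within O(1/n).)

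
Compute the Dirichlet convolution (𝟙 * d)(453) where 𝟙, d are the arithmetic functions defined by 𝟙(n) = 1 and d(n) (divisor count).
(𝟙 * d)(453) = 9

Divisors of 453: [1, 3, 151, 453]. For each d | 453:
  d = 1: 𝟙(1) · d(453/1) = 1 · 4 = 4
  d = 3: 𝟙(3) · d(453/3) = 1 · 2 = 2
  d = 151: 𝟙(151) · d(453/151) = 1 · 2 = 2
  d = 453: 𝟙(453) · d(453/453) = 1 · 1 = 1
Summing: (𝟙 * d)(453) = 4 + 2 + 2 + 1 = 9.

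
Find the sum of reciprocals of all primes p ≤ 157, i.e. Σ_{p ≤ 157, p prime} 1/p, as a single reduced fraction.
Σ 1/p = 67195167335560670940823020383181530154843058347995389615845419/35375166993717494840635767087951744212057570647889977422429870

π(157) = 37, so the primes ≤ 157 are [2, 3, 5, 7, 11, 13, 17, 19, 23, 29, 31, 37, 41, 43, 47, 53, 59, 61, 67, 71, 73, 79, 83, 89, 97, 101, 103, 107, 109, 113, 127, 131, 137, 139, 149, 151, 157]. Summing 1/p over these primes: 67195167335560670940823020383181530154843058347995389615845419/35375166993717494840635767087951744212057570647889977422429870 ≈ 1.8995. Mertens estimate ln ln(157) + 0.2615 ≈ 1.8821.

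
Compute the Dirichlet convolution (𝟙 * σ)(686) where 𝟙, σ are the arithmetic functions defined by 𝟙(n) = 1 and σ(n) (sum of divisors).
(𝟙 * σ)(686) = 1864

Divisors of 686: [1, 2, 7, 14, 49, 98, 343, 686]. For each d | 686:
  d = 1: 𝟙(1) · σ(686/1) = 1 · 1200 = 1200
  d = 2: 𝟙(2) · σ(686/2) = 1 · 400 = 400
  d = 7: 𝟙(7) · σ(686/7) = 1 · 171 = 171
  d = 14: 𝟙(14) · σ(686/14) = 1 · 57 = 57
  d = 49: 𝟙(49) · σ(686/49) = 1 · 24 = 24
  d = 98: 𝟙(98) · σ(686/98) = 1 · 8 = 8
  d = 343: 𝟙(343) · σ(686/343) = 1 · 3 = 3
  d = 686: 𝟙(686) · σ(686/686) = 1 · 1 = 1
Summing: (𝟙 * σ)(686) = 1200 + 400 + 171 + 57 + 24 + 8 + 3 + 1 = 1864.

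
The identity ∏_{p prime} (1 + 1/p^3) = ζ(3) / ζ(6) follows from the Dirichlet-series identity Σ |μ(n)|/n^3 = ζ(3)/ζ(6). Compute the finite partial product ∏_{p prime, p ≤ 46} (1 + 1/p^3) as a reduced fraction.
∏ = 77199709041125603078439960576/65340146372601957980502060935

The primes p ≤ 46 are [2, 3, 5, 7, 11, 13, 17, 19, 23, 29, 31, 37, 41, 43]. For each, (1 + 1/p^3) = (p^3 + 1)/p^3. Multiplying these fractions over p ∈ [2, 3, 5, 7, 11, 13, 17, 19, 23, 29, 31, 37, 41, 43] gives 77199709041125603078439960576/65340146372601957980502060935. (In the limit P → ∞ this tends to ζ(3)/ζ(6).)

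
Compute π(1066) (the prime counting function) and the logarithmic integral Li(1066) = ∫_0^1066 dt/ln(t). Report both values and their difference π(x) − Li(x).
π(1066) = 179;  Li(1066) ≈ 187.12;  π(x) − Li(x) ≈ -8.12.

Direct count of primes ≤ 1066 gives π(1066) = 179. Numerical evaluation of the logarithmic integral gives Li(1066) ≈ 187.12. The difference π(x) − Li(x) ≈ -8.12 is typically negative for small/moderate x (Li(x) overestimates), though Littlewood's theorem shows this sign changes infinitely often.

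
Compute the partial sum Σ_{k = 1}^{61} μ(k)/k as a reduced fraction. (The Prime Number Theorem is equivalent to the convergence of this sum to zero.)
Σ μ(k)/k = -8549627883788520181/58644190679703485491635

Values of μ(k) for 1 ≤ k ≤ 61: μ(1) = 1, μ(2) = -1, μ(3) = -1, μ(5) = -1, μ(6) = 1, μ(7) = -1, μ(10) = 1, μ(11) = -1, μ(13) = -1, μ(14) = 1, μ(15) = 1, μ(17) = -1, μ(19) = -1, μ(21) = 1, μ(22) = 1, μ(23) = -1, μ(26) = 1, μ(29) = -1, μ(30) = -1, μ(31) = -1, μ(33) = 1, μ(34) = 1, μ(35) = 1, μ(37) = -1, μ(38) = 1, μ(39) = 1, μ(41) = -1, μ(42) = -1, μ(43) = -1, μ(46) = 1, μ(47) = -1, μ(51) = 1, μ(53) = -1, μ(55) = 1, μ(57) = 1, μ(58) = 1, μ(59) = -1, μ(61) = -1, with μ = 0 on non-squarefree integers. Summing μ(k)/k for k where μ(k) ≠ 0 gives -8549627883788520181/58644190679703485491635 ≈ -0.0001. (PNT ⟺ this sum → 0 as n → ∞.)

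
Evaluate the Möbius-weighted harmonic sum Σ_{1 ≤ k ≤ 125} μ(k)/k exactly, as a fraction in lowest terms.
Σ μ(k)/k = 23090940688334333795050585396213953208427071/3161005464041760778814520629154366249327468699

Values of μ(k) for 1 ≤ k ≤ 125: μ(1) = 1, μ(2) = -1, μ(3) = -1, μ(5) = -1, μ(6) = 1, μ(7) = -1, μ(10) = 1, μ(11) = -1, μ(13) = -1, μ(14) = 1, μ(15) = 1, μ(17) = -1, μ(19) = -1, μ(21) = 1, μ(22) = 1, μ(23) = -1, μ(26) = 1, μ(29) = -1, μ(30) = -1, μ(31) = -1, μ(33) = 1, μ(34) = 1, μ(35) = 1, μ(37) = -1, μ(38) = 1, μ(39) = 1, μ(41) = -1, μ(42) = -1, μ(43) = -1, μ(46) = 1, μ(47) = -1, μ(51) = 1, μ(53) = -1, μ(55) = 1, μ(57) = 1, μ(58) = 1, μ(59) = -1, μ(61) = -1, μ(62) = 1, μ(65) = 1, μ(66) = -1, μ(67) = -1, μ(69) = 1, μ(70) = -1, μ(71) = -1, μ(73) = -1, μ(74) = 1, μ(77) = 1, μ(78) = -1, μ(79) = -1, μ(82) = 1, μ(83) = -1, μ(85) = 1, μ(86) = 1, μ(87) = 1, μ(89) = -1, μ(91) = 1, μ(93) = 1, μ(94) = 1, μ(95) = 1, μ(97) = -1, μ(101) = -1, μ(102) = -1, μ(103) = -1, μ(105) = -1, μ(106) = 1, μ(107) = -1, μ(109) = -1, μ(110) = -1, μ(111) = 1, μ(113) = -1, μ(114) = -1, μ(115) = 1, μ(118) = 1, μ(119) = 1, μ(122) = 1, μ(123) = 1, with μ = 0 on non-squarefree integers. Summing μ(k)/k for k where μ(k) ≠ 0 gives 23090940688334333795050585396213953208427071/3161005464041760778814520629154366249327468699 ≈ 0.0073. (PNT ⟺ this sum → 0 as n → ∞.)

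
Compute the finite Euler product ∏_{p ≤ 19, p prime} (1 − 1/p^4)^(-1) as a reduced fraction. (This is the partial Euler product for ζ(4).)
∏ = 7064087752265346803/6526834216796160000

The primes p ≤ 19 are [2, 3, 5, 7, 11, 13, 17, 19]. For each prime, (1 − 1/p^4)^(-1) = p^4 / (p^4 − 1). The product is (1 − 1/2^4)^(-1), (1 − 1/3^4)^(-1), (1 − 1/5^4)^(-1), (1 − 1/7^4)^(-1), (1 − 1/11^4)^(-1), (1 − 1/13^4)^(-1), (1 − 1/17^4)^(-1), (1 − 1/19^4)^(-1) = ∏ p^4 / (p^4 − 1) = 7064087752265346803/6526834216796160000.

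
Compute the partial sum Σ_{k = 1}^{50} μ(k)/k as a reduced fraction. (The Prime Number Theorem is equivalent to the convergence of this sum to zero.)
Σ μ(k)/k = -12611493192339623/614889782588491410

Values of μ(k) for 1 ≤ k ≤ 50: μ(1) = 1, μ(2) = -1, μ(3) = -1, μ(5) = -1, μ(6) = 1, μ(7) = -1, μ(10) = 1, μ(11) = -1, μ(13) = -1, μ(14) = 1, μ(15) = 1, μ(17) = -1, μ(19) = -1, μ(21) = 1, μ(22) = 1, μ(23) = -1, μ(26) = 1, μ(29) = -1, μ(30) = -1, μ(31) = -1, μ(33) = 1, μ(34) = 1, μ(35) = 1, μ(37) = -1, μ(38) = 1, μ(39) = 1, μ(41) = -1, μ(42) = -1, μ(43) = -1, μ(46) = 1, μ(47) = -1, with μ = 0 on non-squarefree integers. Summing μ(k)/k for k where μ(k) ≠ 0 gives -12611493192339623/614889782588491410 ≈ -0.0205. (PNT ⟺ this sum → 0 as n → ∞.)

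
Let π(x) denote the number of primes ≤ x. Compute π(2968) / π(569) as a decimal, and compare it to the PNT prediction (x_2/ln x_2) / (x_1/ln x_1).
π(2968)/π(569) = 427/104 ≈ 4.1058;  PNT prediction ≈ 4.1386.

π(569) = 104 and π(2968) = 427, so π(2968)/π(569) ≈ 4.1058. The PNT-predicted ratio is (2968/ln(2968)) / (569/ln(569)) ≈ 4.1386. The two agree to within a few percent, as expected.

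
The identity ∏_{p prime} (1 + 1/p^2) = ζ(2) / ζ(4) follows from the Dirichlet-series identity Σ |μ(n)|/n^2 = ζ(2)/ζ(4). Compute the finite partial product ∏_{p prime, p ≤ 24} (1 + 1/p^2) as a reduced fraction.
∏ = 3394003400000/2252055594789

The primes p ≤ 24 are [2, 3, 5, 7, 11, 13, 17, 19, 23]. For each, (1 + 1/p^2) = (p^2 + 1)/p^2. Multiplying these fractions over p ∈ [2, 3, 5, 7, 11, 13, 17, 19, 23] gives 3394003400000/2252055594789. (In the limit P → ∞ this tends to ζ(2)/ζ(4).)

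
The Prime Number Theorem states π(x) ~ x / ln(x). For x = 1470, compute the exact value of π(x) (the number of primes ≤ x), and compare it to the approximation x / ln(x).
π(1470) = 232;  x/ln(x) ≈ 201.56;  relative error ≈ 13.12%.

Directly count primes up to 1470: π(1470) = 232. The PNT approximation gives 1470/ln(1470) ≈ 1470/7.29302 ≈ 201.56. Relative error (π(x) − x/ln(x)) / π(x) ≈ 13.12%; the approximation is known to undercount slightly (Li(x) is a better estimate).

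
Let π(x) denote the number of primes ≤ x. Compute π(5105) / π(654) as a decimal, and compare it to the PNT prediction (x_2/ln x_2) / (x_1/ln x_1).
π(5105)/π(654) = 682/119 ≈ 5.7311;  PNT prediction ≈ 5.9272.

π(654) = 119 and π(5105) = 682, so π(5105)/π(654) ≈ 5.7311. The PNT-predicted ratio is (5105/ln(5105)) / (654/ln(654)) ≈ 5.9272. The two agree to within a few percent, as expected.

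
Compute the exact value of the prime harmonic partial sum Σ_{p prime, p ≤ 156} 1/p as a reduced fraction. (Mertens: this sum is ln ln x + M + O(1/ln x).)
Σ 1/p = 426559540131011718238816115585684956391671166781102121476137/225319534991831177328890236228992001350685163362356544091910

π(156) = 36, so the primes ≤ 156 are [2, 3, 5, 7, 11, 13, 17, 19, 23, 29, 31, 37, 41, 43, 47, 53, 59, 61, 67, 71, 73, 79, 83, 89, 97, 101, 103, 107, 109, 113, 127, 131, 137, 139, 149, 151]. Summing 1/p over these primes: 426559540131011718238816115585684956391671166781102121476137/225319534991831177328890236228992001350685163362356544091910 ≈ 1.8931. Mertens estimate ln ln(156) + 0.2615 ≈ 1.8809.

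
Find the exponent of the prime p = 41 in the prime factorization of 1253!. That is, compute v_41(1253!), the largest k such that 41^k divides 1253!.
v_41(1253!) = 30

Legendre's formula: v_p(n!) = Σ_{k ≥ 1} ⌊n / p^k⌋. For p = 41, n = 1253, the terms are:
  ⌊1253/41^1⌋ = ⌊1253/41⌋ = 30
(the next term ⌊1253/41^2⌋ = 0, terminating the sum). Summing: v_41(1253!) = 30 = 30.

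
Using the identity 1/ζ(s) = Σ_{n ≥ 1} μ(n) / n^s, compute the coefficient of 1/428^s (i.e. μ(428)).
μ(428) = 0

Factor n = 428 = 2^2 · 107. μ(n) = 0 if any exponent ≥ 2 (not squarefree); otherwise μ(n) = (−1)^{ω(n)} where ω(n) is the number of distinct prime factors. Applying: μ(428) = 0.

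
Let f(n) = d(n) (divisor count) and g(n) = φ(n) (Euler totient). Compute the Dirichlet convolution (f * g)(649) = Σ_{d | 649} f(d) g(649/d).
(d * φ)(649) = 720

Divisors of 649: [1, 11, 59, 649]. For each d | 649:
  d = 1: d(1) · φ(649/1) = 1 · 580 = 580
  d = 11: d(11) · φ(649/11) = 2 · 58 = 116
  d = 59: d(59) · φ(649/59) = 2 · 10 = 20
  d = 649: d(649) · φ(649/649) = 4 · 1 = 4
Summing: (d * φ)(649) = 580 + 116 + 20 + 4 = 720.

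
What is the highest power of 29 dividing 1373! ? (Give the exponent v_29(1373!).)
v_29(1373!) = 48

Legendre's formula: v_p(n!) = Σ_{k ≥ 1} ⌊n / p^k⌋. For p = 29, n = 1373, the terms are:
  ⌊1373/29^1⌋ = ⌊1373/29⌋ = 47
  ⌊1373/29^2⌋ = ⌊1373/841⌋ = 1
(the next term ⌊1373/29^3⌋ = 0, terminating the sum). Summing: v_29(1373!) = 47 + 1 = 48.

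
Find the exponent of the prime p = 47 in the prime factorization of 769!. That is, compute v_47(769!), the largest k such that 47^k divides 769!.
v_47(769!) = 16

Legendre's formula: v_p(n!) = Σ_{k ≥ 1} ⌊n / p^k⌋. For p = 47, n = 769, the terms are:
  ⌊769/47^1⌋ = ⌊769/47⌋ = 16
(the next term ⌊769/47^2⌋ = 0, terminating the sum). Summing: v_47(769!) = 16 = 16.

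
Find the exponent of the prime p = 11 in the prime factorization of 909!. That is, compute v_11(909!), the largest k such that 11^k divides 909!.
v_11(909!) = 89

Legendre's formula: v_p(n!) = Σ_{k ≥ 1} ⌊n / p^k⌋. For p = 11, n = 909, the terms are:
  ⌊909/11^1⌋ = ⌊909/11⌋ = 82
  ⌊909/11^2⌋ = ⌊909/121⌋ = 7
(the next term ⌊909/11^3⌋ = 0, terminating the sum). Summing: v_11(909!) = 82 + 7 = 89.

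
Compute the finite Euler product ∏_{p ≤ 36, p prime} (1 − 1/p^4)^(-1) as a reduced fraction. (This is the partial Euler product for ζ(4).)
∏ = 44480956869217573792253389310087/41097743855049154662236160000000

The primes p ≤ 36 are [2, 3, 5, 7, 11, 13, 17, 19, 23, 29, 31]. For each prime, (1 − 1/p^4)^(-1) = p^4 / (p^4 − 1). The product is (1 − 1/2^4)^(-1), (1 − 1/3^4)^(-1), (1 − 1/5^4)^(-1), (1 − 1/7^4)^(-1), (1 − 1/11^4)^(-1), (1 − 1/13^4)^(-1), (1 − 1/17^4)^(-1), (1 − 1/19^4)^(-1), (1 − 1/23^4)^(-1), (1 − 1/29^4)^(-1), (1 − 1/31^4)^(-1) = ∏ p^4 / (p^4 − 1) = 44480956869217573792253389310087/41097743855049154662236160000000.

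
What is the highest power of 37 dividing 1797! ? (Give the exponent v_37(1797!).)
v_37(1797!) = 49

Legendre's formula: v_p(n!) = Σ_{k ≥ 1} ⌊n / p^k⌋. For p = 37, n = 1797, the terms are:
  ⌊1797/37^1⌋ = ⌊1797/37⌋ = 48
  ⌊1797/37^2⌋ = ⌊1797/1369⌋ = 1
(the next term ⌊1797/37^3⌋ = 0, terminating the sum). Summing: v_37(1797!) = 48 + 1 = 49.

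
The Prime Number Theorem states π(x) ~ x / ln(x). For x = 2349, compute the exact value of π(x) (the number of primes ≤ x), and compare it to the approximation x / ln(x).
π(2349) = 348;  x/ln(x) ≈ 302.64;  relative error ≈ 13.04%.

Directly count primes up to 2349: π(2349) = 348. The PNT approximation gives 2349/ln(2349) ≈ 2349/7.76174 ≈ 302.64. Relative error (π(x) − x/ln(x)) / π(x) ≈ 13.04%; the approximation is known to undercount slightly (Li(x) is a better estimate).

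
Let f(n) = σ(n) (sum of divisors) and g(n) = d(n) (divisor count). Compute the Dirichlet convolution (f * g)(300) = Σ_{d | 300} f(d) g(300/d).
(σ * d)(300) = 4416

Divisors of 300: [1, 2, 3, 4, 5, 6, 10, 12, 15, 20, 25, 30, 50, 60, 75, 100, 150, 300]. For each d | 300:
  d = 1: σ(1) · d(300/1) = 1 · 18 = 18
  d = 2: σ(2) · d(300/2) = 3 · 12 = 36
  d = 3: σ(3) · d(300/3) = 4 · 9 = 36
  d = 4: σ(4) · d(300/4) = 7 · 6 = 42
  d = 5: σ(5) · d(300/5) = 6 · 12 = 72
  d = 6: σ(6) · d(300/6) = 12 · 6 = 72
  d = 10: σ(10) · d(300/10) = 18 · 8 = 144
  d = 12: σ(12) · d(300/12) = 28 · 3 = 84
  d = 15: σ(15) · d(300/15) = 24 · 6 = 144
  d = 20: σ(20) · d(300/20) = 42 · 4 = 168
  d = 25: σ(25) · d(300/25) = 31 · 6 = 186
  d = 30: σ(30) · d(300/30) = 72 · 4 = 288
  d = 50: σ(50) · d(300/50) = 93 · 4 = 372
  d = 60: σ(60) · d(300/60) = 168 · 2 = 336
  d = 75: σ(75) · d(300/75) = 124 · 3 = 372
  d = 100: σ(100) · d(300/100) = 217 · 2 = 434
  d = 150: σ(150) · d(300/150) = 372 · 2 = 744
  d = 300: σ(300) · d(300/300) = 868 · 1 = 868
Summing: (σ * d)(300) = 18 + 36 + 36 + 42 + 72 + 72 + 144 + 84 + 144 + 168 + 186 + 288 + 372 + 336 + 372 + 434 + 744 + 868 = 4416.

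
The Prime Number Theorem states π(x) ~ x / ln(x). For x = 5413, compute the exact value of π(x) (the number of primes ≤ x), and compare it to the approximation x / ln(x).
π(5413) = 714;  x/ln(x) ≈ 629.67;  relative error ≈ 11.81%.

Directly count primes up to 5413: π(5413) = 714. The PNT approximation gives 5413/ln(5413) ≈ 5413/8.59656 ≈ 629.67. Relative error (π(x) − x/ln(x)) / π(x) ≈ 11.81%; the approximation is known to undercount slightly (Li(x) is a better estimate).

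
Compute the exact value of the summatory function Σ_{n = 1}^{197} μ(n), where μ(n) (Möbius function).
Σ_{n ≤ 197} μ(n) = -7

Compute μ(n) for each 1 ≤ n ≤ 197: μ(1) = 1, μ(2) = -1, μ(3) = -1, μ(4) = 0, μ(5) = -1, μ(6) = 1, μ(7) = -1, μ(8) = 0, μ(9) = 0, μ(10) = 1, μ(11) = -1, μ(12) = 0, μ(13) = -1, μ(14) = 1, μ(15) = 1, μ(16) = 0, μ(17) = -1, μ(18) = 0, μ(19) = -1, μ(20) = 0, μ(21) = 1, μ(22) = 1, μ(23) = -1, μ(24) = 0, μ(25) = 0, μ(26) = 1, μ(27) = 0, μ(28) = 0, μ(29) = -1, μ(30) = -1, μ(31) = -1, μ(32) = 0, μ(33) = 1, μ(34) = 1, μ(35) = 1, μ(36) = 0, μ(37) = -1, μ(38) = 1, μ(39) = 1, μ(40) = 0, μ(41) = -1, μ(42) = -1, μ(43) = -1, μ(44) = 0, μ(45) = 0, μ(46) = 1, μ(47) = -1, μ(48) = 0, μ(49) = 0, μ(50) = 0, μ(51) = 1, μ(52) = 0, μ(53) = -1, μ(54) = 0, μ(55) = 1, μ(56) = 0, μ(57) = 1, μ(58) = 1, μ(59) = -1, μ(60) = 0, μ(61) = -1, μ(62) = 1, μ(63) = 0, μ(64) = 0, μ(65) = 1, μ(66) = -1, μ(67) = -1, μ(68) = 0, μ(69) = 1, μ(70) = -1, μ(71) = -1, μ(72) = 0, μ(73) = -1, μ(74) = 1, μ(75) = 0, μ(76) = 0, μ(77) = 1, μ(78) = -1, μ(79) = -1, μ(80) = 0, μ(81) = 0, μ(82) = 1, μ(83) = -1, μ(84) = 0, μ(85) = 1, μ(86) = 1, μ(87) = 1, μ(88) = 0, μ(89) = -1, μ(90) = 0, μ(91) = 1, μ(92) = 0, μ(93) = 1, μ(94) = 1, μ(95) = 1, μ(96) = 0, μ(97) = -1, μ(98) = 0, μ(99) = 0, μ(100) = 0, μ(101) = -1, μ(102) = -1, μ(103) = -1, μ(104) = 0, μ(105) = -1, μ(106) = 1, μ(107) = -1, μ(108) = 0, μ(109) = -1, μ(110) = -1, μ(111) = 1, μ(112) = 0, μ(113) = -1, μ(114) = -1, μ(115) = 1, μ(116) = 0, μ(117) = 0, μ(118) = 1, μ(119) = 1, μ(120) = 0, μ(121) = 0, μ(122) = 1, μ(123) = 1, μ(124) = 0, μ(125) = 0, μ(126) = 0, μ(127) = -1, μ(128) = 0, μ(129) = 1, μ(130) = -1, μ(131) = -1, μ(132) = 0, μ(133) = 1, μ(134) = 1, μ(135) = 0, μ(136) = 0, μ(137) = -1, μ(138) = -1, μ(139) = -1, μ(140) = 0, μ(141) = 1, μ(142) = 1, μ(143) = 1, μ(144) = 0, μ(145) = 1, μ(146) = 1, μ(147) = 0, μ(148) = 0, μ(149) = -1, μ(150) = 0, μ(151) = -1, μ(152) = 0, μ(153) = 0, μ(154) = -1, μ(155) = 1, μ(156) = 0, μ(157) = -1, μ(158) = 1, μ(159) = 1, μ(160) = 0, μ(161) = 1, μ(162) = 0, μ(163) = -1, μ(164) = 0, μ(165) = -1, μ(166) = 1, μ(167) = -1, μ(168) = 0, μ(169) = 0, μ(170) = -1, μ(171) = 0, μ(172) = 0, μ(173) = -1, μ(174) = -1, μ(175) = 0, μ(176) = 0, μ(177) = 1, μ(178) = 1, μ(179) = -1, μ(180) = 0, μ(181) = -1, μ(182) = -1, μ(183) = 1, μ(184) = 0, μ(185) = 1, μ(186) = -1, μ(187) = 1, μ(188) = 0, μ(189) = 0, μ(190) = -1, μ(191) = -1, μ(192) = 0, μ(193) = -1, μ(194) = 1, μ(195) = -1, μ(196) = 0, μ(197) = -1. Summing all 197 values: -7. (Mertens function M(x) = Σ_{n ≤ x} μ(n); on average M(x) should be small (PNT ⟺ M(x) = o(x)).)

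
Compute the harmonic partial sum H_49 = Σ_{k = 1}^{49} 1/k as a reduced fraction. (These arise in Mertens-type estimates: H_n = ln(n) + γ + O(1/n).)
H_49 = 13881256687139135026631/3099044504245996706400

Direct summation: H_49 = 1 + 1/2 + ... + 1/49. The least common denominator is lcm(1, ..., 49) = 3099044504245996706400; over this denominator the numerator is 3099044504245996706400 + 1549522252122998353200 + 1033014834748665568800 + 774761126061499176600 + 619808900849199341280 + 516507417374332784400 + 442720643463713815200 + 387380563030749588300 + 344338278249555189600 + 309904450424599670640 + 281731318567817882400 + 258253708687166392200 + 238388038788153592800 + 221360321731856907600 + 206602966949733113760 + 193690281515374794150 + 182296735543882159200 + 172169139124777594800 + 163107605486631405600 + 154952225212299835320 + 147573547821237938400 + 140865659283908941200 + 134741065401999856800 + 129126854343583196100 + 123961780169839868256 + 119194019394076796400 + 114779426083185063200 + 110680160865928453800 + 106863603594689541600 + 103301483474866556880 + 99969177556322474400 + 96845140757687397075 + 93910439522605960800 + 91148367771941079600 + 88544128692742763040 + 86084569562388797400 + 83757959574216127200 + 81553802743315702800 + 79462679596051197600 + 77476112606149917660 + 75586451323073090400 + 73786773910618969200 + 72070802424325504800 + 70432829641954470600 + 68867655649911037920 + 67370532700999928400 + 65937117111616951200 + 64563427171791598050 + 63245806209101973600 = 13881256687139135026631, so H_49 = 13881256687139135026631/3099044504245996706400 (already in lowest terms) ≈ 4.47921. (The PNT-adjacent estimate ln(49) + γ ≈ 4.46904 matches within O(1/n).)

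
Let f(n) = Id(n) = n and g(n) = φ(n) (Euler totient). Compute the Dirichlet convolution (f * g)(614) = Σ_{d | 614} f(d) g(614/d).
(Id * φ)(614) = 1839

Divisors of 614: [1, 2, 307, 614]. For each d | 614:
  d = 1: Id(1) · φ(614/1) = 1 · 306 = 306
  d = 2: Id(2) · φ(614/2) = 2 · 306 = 612
  d = 307: Id(307) · φ(614/307) = 307 · 1 = 307
  d = 614: Id(614) · φ(614/614) = 614 · 1 = 614
Summing: (Id * φ)(614) = 306 + 612 + 307 + 614 = 1839.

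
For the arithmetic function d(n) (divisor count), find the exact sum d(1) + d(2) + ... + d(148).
Σ_{n ≤ 148} d(n) = 766

Compute d(n) for each 1 ≤ n ≤ 148: d(1) = 1, d(2) = 2, d(3) = 2, d(4) = 3, d(5) = 2, d(6) = 4, d(7) = 2, d(8) = 4, d(9) = 3, d(10) = 4, d(11) = 2, d(12) = 6, d(13) = 2, d(14) = 4, d(15) = 4, d(16) = 5, d(17) = 2, d(18) = 6, d(19) = 2, d(20) = 6, d(21) = 4, d(22) = 4, d(23) = 2, d(24) = 8, d(25) = 3, d(26) = 4, d(27) = 4, d(28) = 6, d(29) = 2, d(30) = 8, d(31) = 2, d(32) = 6, d(33) = 4, d(34) = 4, d(35) = 4, d(36) = 9, d(37) = 2, d(38) = 4, d(39) = 4, d(40) = 8, d(41) = 2, d(42) = 8, d(43) = 2, d(44) = 6, d(45) = 6, d(46) = 4, d(47) = 2, d(48) = 10, d(49) = 3, d(50) = 6, d(51) = 4, d(52) = 6, d(53) = 2, d(54) = 8, d(55) = 4, d(56) = 8, d(57) = 4, d(58) = 4, d(59) = 2, d(60) = 12, d(61) = 2, d(62) = 4, d(63) = 6, d(64) = 7, d(65) = 4, d(66) = 8, d(67) = 2, d(68) = 6, d(69) = 4, d(70) = 8, d(71) = 2, d(72) = 12, d(73) = 2, d(74) = 4, d(75) = 6, d(76) = 6, d(77) = 4, d(78) = 8, d(79) = 2, d(80) = 10, d(81) = 5, d(82) = 4, d(83) = 2, d(84) = 12, d(85) = 4, d(86) = 4, d(87) = 4, d(88) = 8, d(89) = 2, d(90) = 12, d(91) = 4, d(92) = 6, d(93) = 4, d(94) = 4, d(95) = 4, d(96) = 12, d(97) = 2, d(98) = 6, d(99) = 6, d(100) = 9, d(101) = 2, d(102) = 8, d(103) = 2, d(104) = 8, d(105) = 8, d(106) = 4, d(107) = 2, d(108) = 12, d(109) = 2, d(110) = 8, d(111) = 4, d(112) = 10, d(113) = 2, d(114) = 8, d(115) = 4, d(116) = 6, d(117) = 6, d(118) = 4, d(119) = 4, d(120) = 16, d(121) = 3, d(122) = 4, d(123) = 4, d(124) = 6, d(125) = 4, d(126) = 12, d(127) = 2, d(128) = 8, d(129) = 4, d(130) = 8, d(131) = 2, d(132) = 12, d(133) = 4, d(134) = 4, d(135) = 8, d(136) = 8, d(137) = 2, d(138) = 8, d(139) = 2, d(140) = 12, d(141) = 4, d(142) = 4, d(143) = 4, d(144) = 15, d(145) = 4, d(146) = 4, d(147) = 6, d(148) = 6. Summing all 148 values: 766. (Dirichlet's divisor formula: Σ_{n ≤ x} d(n) = x ln(x) + (2γ − 1) x + O(√x). For x = 148, the asymptotic estimate is ≈ 762.44.)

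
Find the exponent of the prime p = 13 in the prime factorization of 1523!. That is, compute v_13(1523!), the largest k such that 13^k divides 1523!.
v_13(1523!) = 126

Legendre's formula: v_p(n!) = Σ_{k ≥ 1} ⌊n / p^k⌋. For p = 13, n = 1523, the terms are:
  ⌊1523/13^1⌋ = ⌊1523/13⌋ = 117
  ⌊1523/13^2⌋ = ⌊1523/169⌋ = 9
(the next term ⌊1523/13^3⌋ = 0, terminating the sum). Summing: v_13(1523!) = 117 + 9 = 126.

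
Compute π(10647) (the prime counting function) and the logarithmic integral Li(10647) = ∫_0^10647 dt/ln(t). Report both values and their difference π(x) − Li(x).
π(10647) = 1298;  Li(10647) ≈ 1316.14;  π(x) − Li(x) ≈ -18.14.

Direct count of primes ≤ 10647 gives π(10647) = 1298. Numerical evaluation of the logarithmic integral gives Li(10647) ≈ 1316.14. The difference π(x) − Li(x) ≈ -18.14 is typically negative for small/moderate x (Li(x) overestimates), though Littlewood's theorem shows this sign changes infinitely often.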